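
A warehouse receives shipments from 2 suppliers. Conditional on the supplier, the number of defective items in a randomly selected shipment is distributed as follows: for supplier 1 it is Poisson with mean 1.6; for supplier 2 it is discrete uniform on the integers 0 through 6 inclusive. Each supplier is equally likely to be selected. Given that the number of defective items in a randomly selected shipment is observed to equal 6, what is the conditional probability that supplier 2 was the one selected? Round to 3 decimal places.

0.968

Likelihoods P(X=6 | ·): 1: 0.00470453; 2: 0.142857.
Posterior ∝ prior × likelihood. Numerator for 2: 0.5·0.142857 = 0.0714286.
Normalizing constant: 0.5·0.00470453 + 0.5·0.142857 = 0.0737808.
P(2 | observation) = 0.0714286 / 0.0737808 = 0.968118.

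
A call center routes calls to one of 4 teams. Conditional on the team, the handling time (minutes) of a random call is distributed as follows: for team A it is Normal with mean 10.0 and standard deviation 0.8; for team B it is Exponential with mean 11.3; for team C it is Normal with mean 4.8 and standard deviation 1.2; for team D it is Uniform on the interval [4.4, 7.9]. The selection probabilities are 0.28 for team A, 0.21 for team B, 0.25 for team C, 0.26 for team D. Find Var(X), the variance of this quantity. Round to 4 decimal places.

34.4755

Per component, A: μ=10, E[X²]=100.64; B: μ=11.3, E[X²]=255.38; C: μ=4.8, E[X²]=24.48; D: μ=6.15, E[X²]=38.8433.
E[X] = 0.28·10 + 0.21·11.3 + 0.25·4.8 + 0.26·6.15 = 7.972.
E[X²] = 0.28·100.64 + 0.21·255.38 + 0.25·24.48 + 0.26·38.8433 = 98.0283.
Var(X) = E[X²] − (E[X])² = 98.0283 − 63.5528 = 34.4755.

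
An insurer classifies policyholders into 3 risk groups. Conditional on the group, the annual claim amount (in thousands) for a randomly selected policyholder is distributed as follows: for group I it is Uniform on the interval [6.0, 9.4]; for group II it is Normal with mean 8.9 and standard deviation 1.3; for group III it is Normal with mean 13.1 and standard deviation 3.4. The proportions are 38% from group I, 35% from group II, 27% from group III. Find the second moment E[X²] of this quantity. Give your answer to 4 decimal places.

100.6672

For each component E[X²] = Var + (mean)², giving I: 60.2533; II: 80.9; III: 183.17.
Overall E[X²] = 0.38·60.2533 + 0.35·80.9 + 0.27·183.17 = 100.667.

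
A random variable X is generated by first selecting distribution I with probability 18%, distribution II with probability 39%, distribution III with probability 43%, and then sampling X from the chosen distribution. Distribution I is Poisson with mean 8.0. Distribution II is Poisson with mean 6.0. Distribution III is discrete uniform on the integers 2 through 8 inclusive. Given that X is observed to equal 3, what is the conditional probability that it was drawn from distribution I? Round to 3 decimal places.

Likelihoods P(X=3 | ·): I: 0.0286261; II: 0.0892351; III: 0.142857.
Posterior ∝ prior × likelihood. Numerator for I: 0.18·0.0286261 = 0.00515271.
Normalizing constant: 0.18·0.0286261 + 0.39·0.0892351 + 0.43·0.142857 = 0.101383.
P(I | observation) = 0.00515271 / 0.101383 = 0.0508242.

0.051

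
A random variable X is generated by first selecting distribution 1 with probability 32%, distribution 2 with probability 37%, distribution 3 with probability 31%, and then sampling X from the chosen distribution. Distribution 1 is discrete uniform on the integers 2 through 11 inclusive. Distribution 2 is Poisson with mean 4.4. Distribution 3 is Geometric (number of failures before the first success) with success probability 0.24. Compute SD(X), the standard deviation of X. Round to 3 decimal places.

Per component, 1: μ=6.5, E[X²]=50.5; 2: μ=4.4, E[X²]=23.76; 3: μ=3.16667, E[X²]=23.2222.
E[X] = 0.32·6.5 + 0.37·4.4 + 0.31·3.16667 = 4.68967.
E[X²] = 0.32·50.5 + 0.37·23.76 + 0.31·23.2222 = 32.1501.
Var(X) = E[X²] − (E[X])² = 32.1501 − 21.993 = 10.1571.
SD(X) = √10.1571 = 3.18702.

3.187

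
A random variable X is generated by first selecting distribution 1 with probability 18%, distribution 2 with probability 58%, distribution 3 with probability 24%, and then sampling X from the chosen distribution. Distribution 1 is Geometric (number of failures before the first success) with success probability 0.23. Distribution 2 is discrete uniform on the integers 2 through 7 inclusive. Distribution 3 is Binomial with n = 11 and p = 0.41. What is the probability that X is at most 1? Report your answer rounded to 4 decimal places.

0.0795

Conditional on each component, P(X ≤ 1): 1: 0.4071; 2: 0; 3: 0.026067.
By total probability, P(X ≤ 1) = 0.18·0.4071 + 0.58·0 + 0.24·0.026067 = 0.0795341.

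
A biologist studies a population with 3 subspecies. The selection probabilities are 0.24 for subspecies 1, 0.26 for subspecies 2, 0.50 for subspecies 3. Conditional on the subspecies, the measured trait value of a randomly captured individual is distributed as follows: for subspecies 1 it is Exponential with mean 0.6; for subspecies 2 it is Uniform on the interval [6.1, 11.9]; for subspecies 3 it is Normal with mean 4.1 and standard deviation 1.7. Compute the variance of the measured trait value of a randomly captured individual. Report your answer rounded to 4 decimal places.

Per component, 1: μ=0.6, E[X²]=0.72; 2: μ=9, E[X²]=83.8033; 3: μ=4.1, E[X²]=19.7.
E[X] = 0.24·0.6 + 0.26·9 + 0.5·4.1 = 4.534.
E[X²] = 0.24·0.72 + 0.26·83.8033 + 0.5·19.7 = 31.8117.
Var(X) = E[X²] − (E[X])² = 31.8117 − 20.5572 = 11.2545.

11.2545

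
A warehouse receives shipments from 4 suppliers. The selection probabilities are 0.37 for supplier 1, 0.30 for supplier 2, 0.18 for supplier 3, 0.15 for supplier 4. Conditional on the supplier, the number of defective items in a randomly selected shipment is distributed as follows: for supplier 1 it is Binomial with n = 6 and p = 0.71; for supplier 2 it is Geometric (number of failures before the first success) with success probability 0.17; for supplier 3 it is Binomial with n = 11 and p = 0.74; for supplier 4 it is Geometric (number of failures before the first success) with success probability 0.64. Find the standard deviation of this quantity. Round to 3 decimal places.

Per component, 1: μ=4.26, E[X²]=19.383; 2: μ=4.88235, E[X²]=52.5571; 3: μ=8.14, E[X²]=68.376; 4: μ=0.5625, E[X²]=1.19531.
E[X] = 0.37·4.26 + 0.3·4.88235 + 0.18·8.14 + 0.15·0.5625 = 4.59048.
E[X²] = 0.37·19.383 + 0.3·52.5571 + 0.18·68.376 + 0.15·1.19531 = 35.4258.
Var(X) = E[X²] − (E[X])² = 35.4258 − 21.0725 = 14.3533.
SD(X) = √14.3533 = 3.78857.

3.789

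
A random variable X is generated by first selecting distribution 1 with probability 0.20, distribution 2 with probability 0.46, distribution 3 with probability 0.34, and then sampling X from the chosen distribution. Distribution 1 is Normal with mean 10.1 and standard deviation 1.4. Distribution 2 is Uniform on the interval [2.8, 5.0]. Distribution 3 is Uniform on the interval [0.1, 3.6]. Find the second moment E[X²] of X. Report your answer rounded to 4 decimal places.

For each component E[X²] = Var + (mean)², giving 1: 103.97; 2: 15.6133; 3: 4.44333.
Overall E[X²] = 0.2·103.97 + 0.46·15.6133 + 0.34·4.44333 = 29.4869.

29.4869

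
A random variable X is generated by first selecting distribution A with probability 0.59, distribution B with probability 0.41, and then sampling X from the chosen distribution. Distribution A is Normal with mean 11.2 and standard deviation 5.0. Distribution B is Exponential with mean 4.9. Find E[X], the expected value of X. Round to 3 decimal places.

8.617

Component means — A: 11.2; B: 4.9.
E[X] = 0.59·11.2 + 0.41·4.9 = 8.617.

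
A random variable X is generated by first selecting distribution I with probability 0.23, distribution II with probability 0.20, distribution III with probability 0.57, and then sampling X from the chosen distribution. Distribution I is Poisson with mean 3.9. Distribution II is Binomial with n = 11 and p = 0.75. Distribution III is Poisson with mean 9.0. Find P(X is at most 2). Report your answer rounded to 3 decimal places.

0.062

Conditional on each component, P(X ≤ 2): I: 0.253125; II: 0.000126123; III: 0.0062322.
By total probability, P(X ≤ 2) = 0.23·0.253125 + 0.2·0.000126123 + 0.57·0.0062322 = 0.0617963.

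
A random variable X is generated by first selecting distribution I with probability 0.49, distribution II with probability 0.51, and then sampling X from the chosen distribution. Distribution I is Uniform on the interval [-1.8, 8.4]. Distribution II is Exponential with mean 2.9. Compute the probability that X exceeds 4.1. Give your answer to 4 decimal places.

0.3306

Conditional on each component, P(X > 4.1): I: 0.421569; II: 0.243219.
By total probability, P(X > 4.1) = 0.49·0.421569 + 0.51·0.243219 = 0.33061.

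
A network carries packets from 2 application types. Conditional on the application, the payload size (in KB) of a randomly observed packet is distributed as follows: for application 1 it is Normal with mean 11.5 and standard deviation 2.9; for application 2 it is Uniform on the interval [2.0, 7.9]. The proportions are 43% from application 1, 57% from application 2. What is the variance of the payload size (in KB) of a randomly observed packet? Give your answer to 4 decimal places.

Per component, 1: μ=11.5, E[X²]=140.66; 2: μ=4.95, E[X²]=27.4033.
E[X] = 0.43·11.5 + 0.57·4.95 = 7.7665.
E[X²] = 0.43·140.66 + 0.57·27.4033 = 76.1037.
Var(X) = E[X²] − (E[X])² = 76.1037 − 60.3185 = 15.7852.

15.7852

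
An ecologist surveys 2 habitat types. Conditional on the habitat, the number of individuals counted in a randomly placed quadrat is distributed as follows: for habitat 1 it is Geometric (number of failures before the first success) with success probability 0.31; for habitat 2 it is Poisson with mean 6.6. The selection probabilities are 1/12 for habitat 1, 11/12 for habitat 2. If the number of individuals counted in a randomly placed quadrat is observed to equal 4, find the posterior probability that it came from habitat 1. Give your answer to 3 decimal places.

Likelihoods P(X=4 | ·): 1: 0.0702681; 2: 0.107553.
Posterior ∝ prior × likelihood. Numerator for 1: 0.0833333·0.0702681 = 0.00585567.
Normalizing constant: 0.0833333·0.0702681 + 0.916667·0.107553 = 0.104446.
P(1 | observation) = 0.00585567 / 0.104446 = 0.0560644.

0.056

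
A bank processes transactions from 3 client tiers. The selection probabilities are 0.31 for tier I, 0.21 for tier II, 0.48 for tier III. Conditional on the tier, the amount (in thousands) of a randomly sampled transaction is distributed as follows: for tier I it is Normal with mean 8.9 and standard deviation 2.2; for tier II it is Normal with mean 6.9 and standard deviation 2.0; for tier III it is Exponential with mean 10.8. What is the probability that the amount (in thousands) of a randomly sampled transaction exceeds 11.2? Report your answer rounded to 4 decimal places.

Conditional on each tier, P(X > 11.2): I: 0.147906; II: 0.0157776; III: 0.354504.
By total probability, P(X > 11.2) = 0.31·0.147906 + 0.21·0.0157776 + 0.48·0.354504 = 0.219326.

0.2193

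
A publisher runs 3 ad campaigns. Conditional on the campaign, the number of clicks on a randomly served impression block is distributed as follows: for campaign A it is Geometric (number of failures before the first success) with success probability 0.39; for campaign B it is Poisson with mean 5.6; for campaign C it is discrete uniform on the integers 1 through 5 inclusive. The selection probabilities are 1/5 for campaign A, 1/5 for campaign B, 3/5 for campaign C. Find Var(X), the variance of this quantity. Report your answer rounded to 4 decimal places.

Per component, A: μ=1.5641, E[X²]=6.45694; B: μ=5.6, E[X²]=36.96; C: μ=3, E[X²]=11.
E[X] = 0.2·1.5641 + 0.2·5.6 + 0.6·3 = 3.23282.
E[X²] = 0.2·6.45694 + 0.2·36.96 + 0.6·11 = 15.2834.
Var(X) = E[X²] − (E[X])² = 15.2834 − 10.4511 = 4.83226.

4.8323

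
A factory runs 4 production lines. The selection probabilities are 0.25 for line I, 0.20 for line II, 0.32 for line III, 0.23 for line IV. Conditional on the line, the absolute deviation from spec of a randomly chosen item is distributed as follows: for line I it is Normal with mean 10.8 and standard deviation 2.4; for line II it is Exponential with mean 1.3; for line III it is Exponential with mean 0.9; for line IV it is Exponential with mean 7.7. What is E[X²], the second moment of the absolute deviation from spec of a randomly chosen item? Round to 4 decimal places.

59.0678

For each component E[X²] = Var + (mean)², giving I: 122.4; II: 3.38; III: 1.62; IV: 118.58.
Overall E[X²] = 0.25·122.4 + 0.2·3.38 + 0.32·1.62 + 0.23·118.58 = 59.0678.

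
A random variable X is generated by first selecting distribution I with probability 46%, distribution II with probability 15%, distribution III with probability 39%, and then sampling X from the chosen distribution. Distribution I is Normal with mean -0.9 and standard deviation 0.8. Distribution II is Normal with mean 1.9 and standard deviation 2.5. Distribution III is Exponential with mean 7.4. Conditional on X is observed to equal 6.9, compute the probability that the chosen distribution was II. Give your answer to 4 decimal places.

0.1351

Likelihoods f(6.9 | ·): I: 1.13569e-21; II: 0.0215964; III: 0.0531885.
Posterior ∝ prior × likelihood. Numerator for II: 0.15·0.0215964 = 0.00323946.
Normalizing constant: 0.46·1.13569e-21 + 0.15·0.0215964 + 0.39·0.0531885 = 0.023983.
P(II | observation) = 0.00323946 / 0.023983 = 0.135073.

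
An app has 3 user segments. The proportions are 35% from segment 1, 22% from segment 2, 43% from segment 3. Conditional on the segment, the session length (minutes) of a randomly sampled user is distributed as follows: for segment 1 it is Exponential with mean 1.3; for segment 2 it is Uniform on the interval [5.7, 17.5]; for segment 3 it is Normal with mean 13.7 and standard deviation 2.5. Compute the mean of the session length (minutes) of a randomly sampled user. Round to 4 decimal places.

8.8980

Component means — 1: 1.3; 2: 11.6; 3: 13.7.
E[X] = 0.35·1.3 + 0.22·11.6 + 0.43·13.7 = 8.898.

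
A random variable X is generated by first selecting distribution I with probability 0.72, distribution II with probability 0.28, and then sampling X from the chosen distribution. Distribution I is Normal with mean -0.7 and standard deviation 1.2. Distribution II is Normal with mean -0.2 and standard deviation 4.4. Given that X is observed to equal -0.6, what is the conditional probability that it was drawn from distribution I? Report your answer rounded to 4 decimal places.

0.9042

Likelihoods f(-0.6 | ·): I: 0.3313; II: 0.0902948.
Posterior ∝ prior × likelihood. Numerator for I: 0.72·0.3313 = 0.238536.
Normalizing constant: 0.72·0.3313 + 0.28·0.0902948 = 0.263818.
P(I | observation) = 0.238536 / 0.263818 = 0.904167.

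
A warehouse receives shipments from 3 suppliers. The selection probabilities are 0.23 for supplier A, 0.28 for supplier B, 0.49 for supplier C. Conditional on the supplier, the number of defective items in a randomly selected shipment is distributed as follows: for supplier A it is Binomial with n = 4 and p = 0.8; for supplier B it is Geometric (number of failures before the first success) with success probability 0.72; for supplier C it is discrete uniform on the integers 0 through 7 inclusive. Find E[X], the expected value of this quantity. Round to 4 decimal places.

2.5599

Component means — A: 3.2; B: 0.388889; C: 3.5.
E[X] = 0.23·3.2 + 0.28·0.388889 + 0.49·3.5 = 2.55989.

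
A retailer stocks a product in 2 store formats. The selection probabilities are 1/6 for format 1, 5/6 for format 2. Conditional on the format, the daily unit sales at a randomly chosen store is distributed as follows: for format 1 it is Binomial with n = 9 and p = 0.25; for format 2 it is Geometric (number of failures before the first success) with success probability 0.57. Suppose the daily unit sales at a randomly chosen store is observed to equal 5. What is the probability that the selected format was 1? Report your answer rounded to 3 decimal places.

0.482

Likelihoods P(X=5 | ·): 1: 0.0389328; 2: 0.00837948.
Posterior ∝ prior × likelihood. Numerator for 1: 0.166667·0.0389328 = 0.0064888.
Normalizing constant: 0.166667·0.0389328 + 0.833333·0.00837948 = 0.0134717.
P(1 | observation) = 0.0064888 / 0.0134717 = 0.481662.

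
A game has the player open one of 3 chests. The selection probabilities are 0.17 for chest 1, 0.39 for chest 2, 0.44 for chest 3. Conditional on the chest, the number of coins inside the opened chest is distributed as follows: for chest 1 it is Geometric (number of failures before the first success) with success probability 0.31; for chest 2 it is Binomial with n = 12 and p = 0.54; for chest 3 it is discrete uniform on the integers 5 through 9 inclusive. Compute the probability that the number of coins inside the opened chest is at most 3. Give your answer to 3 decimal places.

0.148

Conditional on each chest, P(X ≤ 3): 1: 0.773329; 2: 0.041465; 3: 0.
By total probability, P(X ≤ 3) = 0.17·0.773329 + 0.39·0.041465 + 0.44·0 = 0.147637.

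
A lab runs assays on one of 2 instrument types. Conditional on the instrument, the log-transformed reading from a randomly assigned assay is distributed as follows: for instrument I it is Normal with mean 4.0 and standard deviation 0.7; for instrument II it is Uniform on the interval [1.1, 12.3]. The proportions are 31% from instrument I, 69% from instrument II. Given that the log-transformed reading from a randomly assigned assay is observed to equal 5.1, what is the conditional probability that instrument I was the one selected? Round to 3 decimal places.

0.455

Likelihoods f(5.1 | ·): I: 0.165803; II: 0.0892857.
Posterior ∝ prior × likelihood. Numerator for I: 0.31·0.165803 = 0.0513988.
Normalizing constant: 0.31·0.165803 + 0.69·0.0892857 = 0.113006.
P(I | observation) = 0.0513988 / 0.113006 = 0.454833.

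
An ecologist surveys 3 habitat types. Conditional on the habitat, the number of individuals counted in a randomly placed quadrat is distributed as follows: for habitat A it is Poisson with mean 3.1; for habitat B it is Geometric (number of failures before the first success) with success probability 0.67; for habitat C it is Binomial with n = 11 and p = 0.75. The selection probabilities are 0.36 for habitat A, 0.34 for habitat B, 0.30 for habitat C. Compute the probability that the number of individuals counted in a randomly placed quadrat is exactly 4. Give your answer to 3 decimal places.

0.067

Conditional on each habitat, P(X = 4): A: 0.17335; B: 0.00794567; C: 0.00637293.
By total probability, P(X = 4) = 0.36·0.17335 + 0.34·0.00794567 + 0.3·0.00637293 = 0.0670192.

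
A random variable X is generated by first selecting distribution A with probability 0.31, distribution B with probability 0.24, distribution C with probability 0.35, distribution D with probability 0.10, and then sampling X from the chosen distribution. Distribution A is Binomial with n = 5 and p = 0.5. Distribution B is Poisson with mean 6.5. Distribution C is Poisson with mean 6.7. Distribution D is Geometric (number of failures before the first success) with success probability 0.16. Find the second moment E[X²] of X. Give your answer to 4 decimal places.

38.1190

For each component E[X²] = Var + (mean)², giving A: 7.5; B: 48.75; C: 51.59; D: 60.375.
Overall E[X²] = 0.31·7.5 + 0.24·48.75 + 0.35·51.59 + 0.1·60.375 = 38.119.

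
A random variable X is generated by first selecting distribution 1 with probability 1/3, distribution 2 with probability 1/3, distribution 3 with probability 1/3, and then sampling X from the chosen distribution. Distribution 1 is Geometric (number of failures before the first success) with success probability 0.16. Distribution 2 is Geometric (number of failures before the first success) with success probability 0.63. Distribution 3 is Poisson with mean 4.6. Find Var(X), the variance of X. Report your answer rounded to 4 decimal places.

Per component, 1: μ=5.25, E[X²]=60.375; 2: μ=0.587302, E[X²]=1.27715; 3: μ=4.6, E[X²]=25.76.
E[X] = 0.333333·5.25 + 0.333333·0.587302 + 0.333333·4.6 = 3.4791.
E[X²] = 0.333333·60.375 + 0.333333·1.27715 + 0.333333·25.76 = 29.1374.
Var(X) = E[X²] − (E[X])² = 29.1374 − 12.1041 = 17.0332.

17.0332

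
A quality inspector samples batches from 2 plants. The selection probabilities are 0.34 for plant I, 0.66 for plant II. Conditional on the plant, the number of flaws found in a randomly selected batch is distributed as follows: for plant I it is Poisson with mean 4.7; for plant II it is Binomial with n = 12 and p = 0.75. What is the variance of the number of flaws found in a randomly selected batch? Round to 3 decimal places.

7.232

Per component, I: μ=4.7, E[X²]=26.79; II: μ=9, E[X²]=83.25.
E[X] = 0.34·4.7 + 0.66·9 = 7.538.
E[X²] = 0.34·26.79 + 0.66·83.25 = 64.0536.
Var(X) = E[X²] − (E[X])² = 64.0536 − 56.8214 = 7.23216.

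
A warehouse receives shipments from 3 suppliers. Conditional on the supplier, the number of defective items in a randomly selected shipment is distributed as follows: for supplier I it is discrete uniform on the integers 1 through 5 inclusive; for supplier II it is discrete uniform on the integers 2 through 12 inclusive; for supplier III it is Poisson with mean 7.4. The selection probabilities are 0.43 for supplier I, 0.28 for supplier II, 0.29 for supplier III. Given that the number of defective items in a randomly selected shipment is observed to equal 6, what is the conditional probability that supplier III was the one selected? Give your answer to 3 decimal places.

Likelihoods P(X=6 | ·): I: 0; II: 0.0909091; III: 0.139405.
Posterior ∝ prior × likelihood. Numerator for III: 0.29·0.139405 = 0.0404275.
Normalizing constant: 0.43·0 + 0.28·0.0909091 + 0.29·0.139405 = 0.065882.
P(III | observation) = 0.0404275 / 0.065882 = 0.613634.

0.614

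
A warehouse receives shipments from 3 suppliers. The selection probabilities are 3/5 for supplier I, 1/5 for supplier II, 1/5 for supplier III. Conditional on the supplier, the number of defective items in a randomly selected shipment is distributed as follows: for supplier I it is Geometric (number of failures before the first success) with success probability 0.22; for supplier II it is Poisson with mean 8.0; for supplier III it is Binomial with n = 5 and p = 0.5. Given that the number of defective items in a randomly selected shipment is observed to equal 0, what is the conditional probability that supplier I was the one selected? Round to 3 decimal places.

Likelihoods P(X=0 | ·): I: 0.22; II: 0.000335463; III: 0.03125.
Posterior ∝ prior × likelihood. Numerator for I: 0.6·0.22 = 0.132.
Normalizing constant: 0.6·0.22 + 0.2·0.000335463 + 0.2·0.03125 = 0.138317.
P(I | observation) = 0.132 / 0.138317 = 0.954329.

0.954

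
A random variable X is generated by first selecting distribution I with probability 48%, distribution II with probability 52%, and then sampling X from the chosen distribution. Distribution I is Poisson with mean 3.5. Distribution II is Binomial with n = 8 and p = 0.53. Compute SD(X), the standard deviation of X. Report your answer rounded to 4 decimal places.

Per component, I: μ=3.5, E[X²]=15.75; II: μ=4.24, E[X²]=19.9704.
E[X] = 0.48·3.5 + 0.52·4.24 = 3.8848.
E[X²] = 0.48·15.75 + 0.52·19.9704 = 17.9446.
Var(X) = E[X²] − (E[X])² = 17.9446 − 15.0917 = 2.85294.
SD(X) = √2.85294 = 1.68906.

1.6891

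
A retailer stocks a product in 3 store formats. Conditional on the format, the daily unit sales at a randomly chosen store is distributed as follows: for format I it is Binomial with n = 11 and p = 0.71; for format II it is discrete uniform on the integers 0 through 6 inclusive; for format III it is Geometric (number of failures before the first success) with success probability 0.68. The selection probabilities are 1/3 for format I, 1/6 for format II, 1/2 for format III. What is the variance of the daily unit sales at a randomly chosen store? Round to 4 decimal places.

Per component, I: μ=7.81, E[X²]=63.261; II: μ=3, E[X²]=13; III: μ=0.470588, E[X²]=0.913495.
E[X] = 0.333333·7.81 + 0.166667·3 + 0.5·0.470588 = 3.33863.
E[X²] = 0.333333·63.261 + 0.166667·13 + 0.5·0.913495 = 23.7104.
Var(X) = E[X²] − (E[X])² = 23.7104 − 11.1464 = 12.564.

12.5640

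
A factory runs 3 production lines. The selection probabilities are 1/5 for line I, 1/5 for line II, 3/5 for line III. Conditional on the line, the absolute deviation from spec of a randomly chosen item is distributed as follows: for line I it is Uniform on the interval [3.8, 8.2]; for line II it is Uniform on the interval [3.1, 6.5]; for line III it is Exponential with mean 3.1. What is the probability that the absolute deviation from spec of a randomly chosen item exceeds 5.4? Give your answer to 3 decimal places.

Conditional on each line, P(X > 5.4): I: 0.636364; II: 0.323529; III: 0.175181.
By total probability, P(X > 5.4) = 0.2·0.636364 + 0.2·0.323529 + 0.6·0.175181 = 0.297087.

0.297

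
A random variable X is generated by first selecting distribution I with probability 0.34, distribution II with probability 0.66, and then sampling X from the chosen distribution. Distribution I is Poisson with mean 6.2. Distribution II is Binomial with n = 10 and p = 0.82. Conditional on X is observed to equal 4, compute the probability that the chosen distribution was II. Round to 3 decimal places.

Likelihoods P(X=4 | ·): I: 0.124948; II: 0.00322931.
Posterior ∝ prior × likelihood. Numerator for II: 0.66·0.00322931 = 0.00213134.
Normalizing constant: 0.34·0.124948 + 0.66·0.00322931 = 0.0446137.
P(II | observation) = 0.00213134 / 0.0446137 = 0.0477733.

0.048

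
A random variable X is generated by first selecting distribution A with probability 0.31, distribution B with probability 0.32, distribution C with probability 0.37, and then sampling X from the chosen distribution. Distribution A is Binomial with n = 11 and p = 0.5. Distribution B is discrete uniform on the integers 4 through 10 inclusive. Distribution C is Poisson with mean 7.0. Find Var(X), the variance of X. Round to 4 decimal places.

Per component, A: μ=5.5, E[X²]=33; B: μ=7, E[X²]=53; C: μ=7, E[X²]=56.
E[X] = 0.31·5.5 + 0.32·7 + 0.37·7 = 6.535.
E[X²] = 0.31·33 + 0.32·53 + 0.37·56 = 47.91.
Var(X) = E[X²] − (E[X])² = 47.91 − 42.7062 = 5.20377.

5.2038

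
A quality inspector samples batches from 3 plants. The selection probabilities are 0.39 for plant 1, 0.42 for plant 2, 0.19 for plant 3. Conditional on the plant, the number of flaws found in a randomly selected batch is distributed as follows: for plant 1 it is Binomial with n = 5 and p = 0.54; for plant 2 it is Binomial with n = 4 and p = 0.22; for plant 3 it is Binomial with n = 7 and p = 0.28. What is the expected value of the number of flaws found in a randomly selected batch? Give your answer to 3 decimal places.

Component means — 1: 2.7; 2: 0.88; 3: 1.96.
E[X] = 0.39·2.7 + 0.42·0.88 + 0.19·1.96 = 1.795.

1.795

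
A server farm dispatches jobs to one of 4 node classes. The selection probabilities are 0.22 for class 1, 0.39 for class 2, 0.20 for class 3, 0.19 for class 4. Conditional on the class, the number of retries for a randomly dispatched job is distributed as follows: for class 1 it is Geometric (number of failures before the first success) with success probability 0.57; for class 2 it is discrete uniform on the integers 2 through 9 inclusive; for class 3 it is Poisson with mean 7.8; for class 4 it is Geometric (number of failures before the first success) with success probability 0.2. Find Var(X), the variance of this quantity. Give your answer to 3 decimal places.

Per component, 1: μ=0.754386, E[X²]=1.89258; 2: μ=5.5, E[X²]=35.5; 3: μ=7.8, E[X²]=68.64; 4: μ=4, E[X²]=36.
E[X] = 0.22·0.754386 + 0.39·5.5 + 0.2·7.8 + 0.19·4 = 4.63096.
E[X²] = 0.22·1.89258 + 0.39·35.5 + 0.2·68.64 + 0.19·36 = 34.8294.
Var(X) = E[X²] − (E[X])² = 34.8294 − 21.4458 = 13.3835.

13.384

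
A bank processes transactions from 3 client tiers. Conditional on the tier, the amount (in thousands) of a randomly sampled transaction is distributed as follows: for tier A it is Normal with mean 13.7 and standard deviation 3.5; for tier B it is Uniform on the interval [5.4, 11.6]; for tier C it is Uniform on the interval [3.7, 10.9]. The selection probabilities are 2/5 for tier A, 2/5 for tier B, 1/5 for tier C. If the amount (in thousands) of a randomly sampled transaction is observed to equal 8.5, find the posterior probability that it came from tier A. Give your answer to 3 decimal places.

0.141

Likelihoods f(8.5 | ·): A: 0.0378027; B: 0.16129; C: 0.138889.
Posterior ∝ prior × likelihood. Numerator for A: 0.4·0.0378027 = 0.0151211.
Normalizing constant: 0.4·0.0378027 + 0.4·0.16129 + 0.2·0.138889 = 0.107415.
P(A | observation) = 0.0151211 / 0.107415 = 0.140773.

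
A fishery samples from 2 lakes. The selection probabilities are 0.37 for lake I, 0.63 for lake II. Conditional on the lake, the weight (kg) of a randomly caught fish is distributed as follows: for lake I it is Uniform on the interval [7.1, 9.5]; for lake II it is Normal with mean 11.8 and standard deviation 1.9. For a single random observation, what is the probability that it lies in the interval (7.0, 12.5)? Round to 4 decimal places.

0.7719

Conditional on each lake, P(7.0 < X < 12.5): I: 1; II: 0.637957.
By total probability, P(7.0 < X < 12.5) = 0.37·1 + 0.63·0.637957 = 0.771913.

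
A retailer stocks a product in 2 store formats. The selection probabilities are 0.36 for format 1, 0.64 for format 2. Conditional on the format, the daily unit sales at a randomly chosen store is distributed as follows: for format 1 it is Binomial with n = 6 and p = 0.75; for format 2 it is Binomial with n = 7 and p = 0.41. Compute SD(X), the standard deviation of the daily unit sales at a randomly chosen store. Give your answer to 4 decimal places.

Per component, 1: μ=4.5, E[X²]=21.375; 2: μ=2.87, E[X²]=9.9302.
E[X] = 0.36·4.5 + 0.64·2.87 = 3.4568.
E[X²] = 0.36·21.375 + 0.64·9.9302 = 14.0503.
Var(X) = E[X²] − (E[X])² = 14.0503 − 11.9495 = 2.10086.
SD(X) = √2.10086 = 1.44943.

1.4494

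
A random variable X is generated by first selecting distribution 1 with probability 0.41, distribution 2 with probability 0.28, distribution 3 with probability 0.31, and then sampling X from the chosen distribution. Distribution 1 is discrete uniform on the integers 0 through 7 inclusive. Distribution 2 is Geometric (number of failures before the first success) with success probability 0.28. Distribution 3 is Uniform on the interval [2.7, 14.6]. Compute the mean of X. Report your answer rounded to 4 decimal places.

4.8365

Component means — 1: 3.5; 2: 2.57143; 3: 8.65.
E[X] = 0.41·3.5 + 0.28·2.57143 + 0.31·8.65 = 4.8365.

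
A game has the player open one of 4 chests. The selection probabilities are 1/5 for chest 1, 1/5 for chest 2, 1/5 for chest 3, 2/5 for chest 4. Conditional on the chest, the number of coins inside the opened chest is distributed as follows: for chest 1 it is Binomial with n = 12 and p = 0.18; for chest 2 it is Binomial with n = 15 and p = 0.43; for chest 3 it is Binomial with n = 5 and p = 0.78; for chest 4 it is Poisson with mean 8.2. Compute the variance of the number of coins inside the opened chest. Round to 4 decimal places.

10.3012

Per component, 1: μ=2.16, E[X²]=6.4368; 2: μ=6.45, E[X²]=45.279; 3: μ=3.9, E[X²]=16.068; 4: μ=8.2, E[X²]=75.44.
E[X] = 0.2·2.16 + 0.2·6.45 + 0.2·3.9 + 0.4·8.2 = 5.782.
E[X²] = 0.2·6.4368 + 0.2·45.279 + 0.2·16.068 + 0.4·75.44 = 43.7328.
Var(X) = E[X²] − (E[X])² = 43.7328 − 33.4315 = 10.3012.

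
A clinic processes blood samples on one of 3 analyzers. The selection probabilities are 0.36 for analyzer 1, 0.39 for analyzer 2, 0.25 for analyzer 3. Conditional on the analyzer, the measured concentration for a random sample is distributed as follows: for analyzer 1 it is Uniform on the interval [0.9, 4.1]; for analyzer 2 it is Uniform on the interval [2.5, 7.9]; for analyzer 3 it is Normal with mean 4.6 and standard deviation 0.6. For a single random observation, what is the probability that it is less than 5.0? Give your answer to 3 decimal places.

Conditional on each analyzer, P(X < 5.0): 1: 1; 2: 0.462963; 3: 0.747507.
By total probability, P(X < 5.0) = 0.36·1 + 0.39·0.462963 + 0.25·0.747507 = 0.727432.

0.727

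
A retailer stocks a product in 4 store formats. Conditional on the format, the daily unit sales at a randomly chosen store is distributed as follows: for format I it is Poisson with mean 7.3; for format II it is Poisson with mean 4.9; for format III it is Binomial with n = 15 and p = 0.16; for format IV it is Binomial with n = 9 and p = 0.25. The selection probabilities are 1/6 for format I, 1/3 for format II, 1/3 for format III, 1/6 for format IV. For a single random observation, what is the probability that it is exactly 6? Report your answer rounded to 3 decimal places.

Conditional on each format, P(X = 6): I: 0.141989; II: 0.143153; III: 0.0174839; IV: 0.00865173.
By total probability, P(X = 6) = 0.166667·0.141989 + 0.333333·0.143153 + 0.333333·0.0174839 + 0.166667·0.00865173 = 0.0786525.

0.079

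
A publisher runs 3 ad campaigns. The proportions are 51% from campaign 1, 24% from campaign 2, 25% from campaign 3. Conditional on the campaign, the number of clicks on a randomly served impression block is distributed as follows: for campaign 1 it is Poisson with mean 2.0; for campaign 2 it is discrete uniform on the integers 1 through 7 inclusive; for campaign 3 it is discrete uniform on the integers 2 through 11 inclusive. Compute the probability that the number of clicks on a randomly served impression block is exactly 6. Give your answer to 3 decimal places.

0.065

Conditional on each campaign, P(X = 6): 1: 0.0120298; 2: 0.142857; 3: 0.1.
By total probability, P(X = 6) = 0.51·0.0120298 + 0.24·0.142857 + 0.25·0.1 = 0.0654209.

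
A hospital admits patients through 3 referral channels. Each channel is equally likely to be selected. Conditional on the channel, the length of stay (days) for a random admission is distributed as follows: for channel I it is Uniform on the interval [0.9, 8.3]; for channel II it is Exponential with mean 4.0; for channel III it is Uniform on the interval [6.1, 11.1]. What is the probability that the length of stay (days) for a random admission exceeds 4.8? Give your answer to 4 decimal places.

0.5914

Conditional on each channel, P(X > 4.8): I: 0.472973; II: 0.301194; III: 1.
By total probability, P(X > 4.8) = 0.333333·0.472973 + 0.333333·0.301194 + 0.333333·1 = 0.591389.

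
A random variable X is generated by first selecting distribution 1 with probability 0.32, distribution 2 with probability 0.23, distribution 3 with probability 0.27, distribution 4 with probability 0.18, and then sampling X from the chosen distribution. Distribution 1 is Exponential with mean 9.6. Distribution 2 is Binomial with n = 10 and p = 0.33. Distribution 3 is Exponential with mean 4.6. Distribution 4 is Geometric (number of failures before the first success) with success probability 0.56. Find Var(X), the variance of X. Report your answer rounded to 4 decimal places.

Per component, 1: μ=9.6, E[X²]=184.32; 2: μ=3.3, E[X²]=13.101; 3: μ=4.6, E[X²]=42.32; 4: μ=0.785714, E[X²]=2.02041.
E[X] = 0.32·9.6 + 0.23·3.3 + 0.27·4.6 + 0.18·0.785714 = 5.21443.
E[X²] = 0.32·184.32 + 0.23·13.101 + 0.27·42.32 + 0.18·2.02041 = 73.7857.
Var(X) = E[X²] − (E[X])² = 73.7857 − 27.1903 = 46.5954.

46.5954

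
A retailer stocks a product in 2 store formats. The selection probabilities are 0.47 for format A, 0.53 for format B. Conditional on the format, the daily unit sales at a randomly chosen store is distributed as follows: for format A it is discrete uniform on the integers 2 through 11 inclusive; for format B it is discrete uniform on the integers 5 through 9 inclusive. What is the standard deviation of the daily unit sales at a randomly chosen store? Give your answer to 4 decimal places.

Per component, A: μ=6.5, E[X²]=50.5; B: μ=7, E[X²]=51.
E[X] = 0.47·6.5 + 0.53·7 = 6.765.
E[X²] = 0.47·50.5 + 0.53·51 = 50.765.
Var(X) = E[X²] − (E[X])² = 50.765 − 45.7652 = 4.99978.
SD(X) = √4.99978 = 2.23602.

2.2360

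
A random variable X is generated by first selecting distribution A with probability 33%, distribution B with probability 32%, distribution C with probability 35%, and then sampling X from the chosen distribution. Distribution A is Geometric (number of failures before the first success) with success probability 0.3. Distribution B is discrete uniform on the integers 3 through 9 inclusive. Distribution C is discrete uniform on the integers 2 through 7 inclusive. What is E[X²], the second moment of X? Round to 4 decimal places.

For each component E[X²] = Var + (mean)², giving A: 13.2222; B: 40; C: 23.1667.
Overall E[X²] = 0.33·13.2222 + 0.32·40 + 0.35·23.1667 = 25.2717.

25.2717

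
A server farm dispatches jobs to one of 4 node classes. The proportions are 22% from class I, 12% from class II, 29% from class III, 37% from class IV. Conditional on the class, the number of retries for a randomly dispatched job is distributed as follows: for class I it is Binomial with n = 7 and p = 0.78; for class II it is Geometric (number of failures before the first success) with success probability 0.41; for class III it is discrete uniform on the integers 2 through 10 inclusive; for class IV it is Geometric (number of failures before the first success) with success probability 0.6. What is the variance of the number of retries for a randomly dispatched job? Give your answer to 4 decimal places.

9.1481

Per component, I: μ=5.46, E[X²]=31.0128; II: μ=1.43902, E[X²]=5.58061; III: μ=6, E[X²]=42.6667; IV: μ=0.666667, E[X²]=1.55556.
E[X] = 0.22·5.46 + 0.12·1.43902 + 0.29·6 + 0.37·0.666667 = 3.36055.
E[X²] = 0.22·31.0128 + 0.12·5.58061 + 0.29·42.6667 + 0.37·1.55556 = 20.4414.
Var(X) = E[X²] − (E[X])² = 20.4414 − 11.2933 = 9.14808.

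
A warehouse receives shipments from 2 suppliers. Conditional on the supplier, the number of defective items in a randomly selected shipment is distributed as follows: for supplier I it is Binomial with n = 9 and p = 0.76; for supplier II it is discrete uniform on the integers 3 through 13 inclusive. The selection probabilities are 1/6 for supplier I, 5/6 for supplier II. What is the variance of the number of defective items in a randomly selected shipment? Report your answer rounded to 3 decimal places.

8.794

Per component, I: μ=6.84, E[X²]=48.4272; II: μ=8, E[X²]=74.
E[X] = 0.166667·6.84 + 0.833333·8 = 7.80667.
E[X²] = 0.166667·48.4272 + 0.833333·74 = 69.7379.
Var(X) = E[X²] − (E[X])² = 69.7379 − 60.944 = 8.79382.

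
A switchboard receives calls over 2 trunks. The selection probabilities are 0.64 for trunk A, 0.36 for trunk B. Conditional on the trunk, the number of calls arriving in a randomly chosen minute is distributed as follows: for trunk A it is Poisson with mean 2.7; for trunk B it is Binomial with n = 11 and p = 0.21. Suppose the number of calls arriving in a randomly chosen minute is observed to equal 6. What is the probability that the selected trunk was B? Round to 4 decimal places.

0.1594

Likelihoods P(X=6 | ·): A: 0.0361622; B: 0.0121925.
Posterior ∝ prior × likelihood. Numerator for B: 0.36·0.0121925 = 0.0043893.
Normalizing constant: 0.64·0.0361622 + 0.36·0.0121925 = 0.0275331.
P(B | observation) = 0.0043893 / 0.0275331 = 0.159419.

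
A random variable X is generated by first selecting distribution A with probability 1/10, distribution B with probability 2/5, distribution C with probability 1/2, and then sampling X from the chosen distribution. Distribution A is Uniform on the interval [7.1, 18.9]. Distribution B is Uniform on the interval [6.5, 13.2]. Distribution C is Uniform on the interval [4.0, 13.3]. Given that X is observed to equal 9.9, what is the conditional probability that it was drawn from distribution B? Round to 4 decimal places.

Likelihoods f(9.9 | ·): A: 0.0847458; B: 0.149254; C: 0.107527.
Posterior ∝ prior × likelihood. Numerator for B: 0.4·0.149254 = 0.0597015.
Normalizing constant: 0.1·0.0847458 + 0.4·0.149254 + 0.5·0.107527 = 0.12194.
P(B | observation) = 0.0597015 / 0.12194 = 0.489599.

0.4896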